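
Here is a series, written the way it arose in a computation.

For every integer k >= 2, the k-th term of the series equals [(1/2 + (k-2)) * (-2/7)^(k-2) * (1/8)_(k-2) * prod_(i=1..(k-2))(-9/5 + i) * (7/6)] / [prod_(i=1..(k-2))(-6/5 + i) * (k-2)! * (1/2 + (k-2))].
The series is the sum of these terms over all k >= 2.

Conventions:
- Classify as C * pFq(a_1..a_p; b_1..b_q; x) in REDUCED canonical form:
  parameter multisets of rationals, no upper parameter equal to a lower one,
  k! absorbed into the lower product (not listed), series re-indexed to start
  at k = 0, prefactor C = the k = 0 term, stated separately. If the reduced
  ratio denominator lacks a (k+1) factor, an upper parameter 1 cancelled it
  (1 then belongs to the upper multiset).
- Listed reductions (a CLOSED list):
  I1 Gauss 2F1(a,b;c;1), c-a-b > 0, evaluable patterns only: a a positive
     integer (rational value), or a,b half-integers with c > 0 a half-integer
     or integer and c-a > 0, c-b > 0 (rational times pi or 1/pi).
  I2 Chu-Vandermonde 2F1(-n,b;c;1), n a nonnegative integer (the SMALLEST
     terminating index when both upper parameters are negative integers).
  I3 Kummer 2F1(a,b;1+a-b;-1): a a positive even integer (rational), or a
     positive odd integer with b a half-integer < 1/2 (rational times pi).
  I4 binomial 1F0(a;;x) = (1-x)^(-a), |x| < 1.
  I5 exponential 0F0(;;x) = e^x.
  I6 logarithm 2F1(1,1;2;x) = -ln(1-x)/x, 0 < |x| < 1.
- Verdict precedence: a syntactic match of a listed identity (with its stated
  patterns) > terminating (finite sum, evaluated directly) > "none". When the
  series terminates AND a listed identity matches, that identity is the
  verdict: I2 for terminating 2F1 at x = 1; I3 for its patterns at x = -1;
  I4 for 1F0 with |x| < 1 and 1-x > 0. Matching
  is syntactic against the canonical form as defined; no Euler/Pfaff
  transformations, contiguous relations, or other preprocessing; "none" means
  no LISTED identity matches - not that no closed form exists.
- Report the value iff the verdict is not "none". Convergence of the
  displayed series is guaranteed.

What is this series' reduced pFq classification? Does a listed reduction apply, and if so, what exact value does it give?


With C = 7/6: the canonical form is 2F1(-4/5, 1/8; -1/5; -2/7). Verdict: none here - no I1-I6 shape fits x = -2/7 with lower {-1/5}.

The tell: from the first term 7/6: the lower running product (C = 7/6, x = -2/7) is a rising factorial.
Consecutive-term ratio: r(k) = (-2/7) * (k-4/5) (k+1/8) / [(k-1/5) (k+1)] - rational in k. x = (-2/7); t_0 = 7/6; negate the roots.


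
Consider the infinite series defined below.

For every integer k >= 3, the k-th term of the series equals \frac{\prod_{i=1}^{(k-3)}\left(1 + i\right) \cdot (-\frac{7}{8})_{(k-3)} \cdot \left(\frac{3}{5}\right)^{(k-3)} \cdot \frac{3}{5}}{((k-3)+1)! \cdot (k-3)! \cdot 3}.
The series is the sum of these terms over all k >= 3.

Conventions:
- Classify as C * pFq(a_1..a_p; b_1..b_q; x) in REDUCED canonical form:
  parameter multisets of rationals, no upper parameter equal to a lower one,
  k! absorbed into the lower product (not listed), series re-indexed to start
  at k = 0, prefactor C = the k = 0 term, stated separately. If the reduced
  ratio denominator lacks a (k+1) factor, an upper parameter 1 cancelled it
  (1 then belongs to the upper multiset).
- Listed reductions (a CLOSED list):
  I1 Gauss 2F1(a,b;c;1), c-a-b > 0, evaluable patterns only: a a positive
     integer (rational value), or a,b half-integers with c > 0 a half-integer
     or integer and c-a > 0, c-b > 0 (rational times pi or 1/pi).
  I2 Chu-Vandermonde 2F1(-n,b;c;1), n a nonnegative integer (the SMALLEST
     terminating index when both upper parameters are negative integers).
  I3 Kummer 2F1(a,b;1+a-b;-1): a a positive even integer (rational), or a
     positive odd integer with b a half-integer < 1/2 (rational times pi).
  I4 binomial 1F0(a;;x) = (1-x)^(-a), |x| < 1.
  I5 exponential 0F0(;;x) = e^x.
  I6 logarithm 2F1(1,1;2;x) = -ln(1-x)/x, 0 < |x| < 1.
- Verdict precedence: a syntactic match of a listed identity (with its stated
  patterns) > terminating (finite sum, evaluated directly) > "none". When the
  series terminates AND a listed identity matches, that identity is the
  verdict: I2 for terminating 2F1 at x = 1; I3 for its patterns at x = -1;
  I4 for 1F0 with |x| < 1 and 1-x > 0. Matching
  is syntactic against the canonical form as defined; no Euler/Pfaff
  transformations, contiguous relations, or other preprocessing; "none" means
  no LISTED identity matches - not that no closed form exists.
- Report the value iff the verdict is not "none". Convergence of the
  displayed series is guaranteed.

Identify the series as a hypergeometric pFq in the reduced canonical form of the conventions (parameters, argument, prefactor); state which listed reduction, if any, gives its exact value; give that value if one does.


The series (x = \frac{3}{5}) is 1F0: upper {-\frac{7}{8}}, lower {-}, prefactor \frac{1}{5}. Verdict: this is the I4 binomial reduction (the 1F0 binomial series: exponent 7/8, x = \frac{3}{5}). Hence: \frac{1}{5} \cdot \left(\frac{2}{5}\right)^{\frac{7}{8}}.

Key observation: t_0 = \frac{1}{5} here, and the denominator's factorial ratio (C = 1/5) is a lower Pochhammer.
Step ratio: r(k) = \frac{3}{5} * (k-\frac{7}{8}) / [(k+1)] - rational; roots negated = parameters, x = \frac{3}{5}, C = \frac{1}{5}.


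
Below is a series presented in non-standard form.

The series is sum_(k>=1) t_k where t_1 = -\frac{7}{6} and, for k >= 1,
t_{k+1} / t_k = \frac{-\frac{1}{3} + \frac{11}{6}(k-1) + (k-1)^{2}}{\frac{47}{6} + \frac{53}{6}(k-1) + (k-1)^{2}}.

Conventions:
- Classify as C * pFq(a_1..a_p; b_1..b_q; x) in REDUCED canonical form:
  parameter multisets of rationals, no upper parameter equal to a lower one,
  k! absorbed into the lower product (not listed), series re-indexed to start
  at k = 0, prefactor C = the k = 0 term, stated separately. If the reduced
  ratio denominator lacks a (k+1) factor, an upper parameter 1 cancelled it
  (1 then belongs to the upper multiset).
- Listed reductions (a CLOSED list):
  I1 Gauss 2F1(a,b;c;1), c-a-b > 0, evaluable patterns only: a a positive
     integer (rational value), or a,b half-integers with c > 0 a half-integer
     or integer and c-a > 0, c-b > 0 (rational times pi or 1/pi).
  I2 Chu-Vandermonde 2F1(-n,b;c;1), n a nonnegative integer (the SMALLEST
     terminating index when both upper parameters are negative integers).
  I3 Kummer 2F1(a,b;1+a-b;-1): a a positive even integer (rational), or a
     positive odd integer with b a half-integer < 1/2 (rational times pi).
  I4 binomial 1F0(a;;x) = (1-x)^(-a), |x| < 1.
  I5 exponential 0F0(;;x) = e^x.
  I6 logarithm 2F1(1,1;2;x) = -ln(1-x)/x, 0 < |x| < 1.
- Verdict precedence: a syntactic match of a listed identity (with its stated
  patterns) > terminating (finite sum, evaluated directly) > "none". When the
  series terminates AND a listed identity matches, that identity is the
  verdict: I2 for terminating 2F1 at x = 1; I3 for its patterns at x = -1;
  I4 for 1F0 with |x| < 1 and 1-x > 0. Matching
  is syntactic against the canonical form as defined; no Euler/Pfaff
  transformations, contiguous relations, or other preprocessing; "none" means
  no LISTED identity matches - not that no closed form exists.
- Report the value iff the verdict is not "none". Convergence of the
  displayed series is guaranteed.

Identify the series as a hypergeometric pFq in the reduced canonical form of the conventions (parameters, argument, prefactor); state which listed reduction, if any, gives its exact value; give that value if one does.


Canonical form: C = -\frac{7}{6} times 2F1 with upper {-\frac{1}{6}, 2}, lower {\frac{47}{6}}, x = 1. Verdict: the Gauss summation I1 applies (x = 1: the Gamma ratio telescopes since c-a-b = 6 > 0 and a = 2 in Z>0). Value: -\frac{1435}{1296}.

First insight: t_0 being -\frac{7}{6}, the expanded ratio factors over Q; prefactor -7/6, roots give parameters.
Ratio: r(k) = 1 * (k-\frac{1}{6}) (k+2) / [(k+\frac{47}{6}) (k+1)] - poly over poly, x = 1 from leading terms; C = -\frac{7}{6} at k = 0.


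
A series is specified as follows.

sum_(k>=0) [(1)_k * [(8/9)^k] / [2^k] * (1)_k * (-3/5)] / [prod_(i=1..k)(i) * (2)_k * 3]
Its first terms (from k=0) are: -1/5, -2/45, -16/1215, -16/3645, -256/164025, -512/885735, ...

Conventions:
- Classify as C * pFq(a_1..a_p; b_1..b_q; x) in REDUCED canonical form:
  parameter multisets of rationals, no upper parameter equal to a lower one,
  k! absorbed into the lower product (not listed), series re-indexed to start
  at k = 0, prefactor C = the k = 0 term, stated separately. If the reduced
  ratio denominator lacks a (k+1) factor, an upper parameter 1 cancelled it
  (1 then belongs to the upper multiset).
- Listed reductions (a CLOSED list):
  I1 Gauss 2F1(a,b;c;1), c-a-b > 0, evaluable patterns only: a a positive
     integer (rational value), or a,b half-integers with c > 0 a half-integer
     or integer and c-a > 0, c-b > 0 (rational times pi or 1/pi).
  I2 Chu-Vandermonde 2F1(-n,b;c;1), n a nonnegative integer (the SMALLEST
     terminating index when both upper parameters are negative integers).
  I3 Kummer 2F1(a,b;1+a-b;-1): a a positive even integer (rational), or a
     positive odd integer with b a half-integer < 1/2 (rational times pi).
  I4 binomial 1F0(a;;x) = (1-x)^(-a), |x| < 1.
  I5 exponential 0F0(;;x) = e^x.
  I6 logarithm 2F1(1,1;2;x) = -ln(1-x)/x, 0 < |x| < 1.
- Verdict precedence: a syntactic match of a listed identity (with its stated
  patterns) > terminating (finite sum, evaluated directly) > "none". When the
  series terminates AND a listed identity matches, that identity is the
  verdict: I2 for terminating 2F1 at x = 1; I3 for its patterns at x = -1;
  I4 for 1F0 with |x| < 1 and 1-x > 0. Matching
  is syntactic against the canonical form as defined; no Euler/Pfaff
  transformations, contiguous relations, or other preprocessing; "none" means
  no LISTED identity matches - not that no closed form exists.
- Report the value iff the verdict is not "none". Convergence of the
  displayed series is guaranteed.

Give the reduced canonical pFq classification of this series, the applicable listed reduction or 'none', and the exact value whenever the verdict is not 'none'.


Prefactor -1/5, argument 4/9: 2F1 with upper {1, 1} over lower {2}. Verdict: the logarithmic series (I6) applies (the logarithm: parameters (1,1;2), x = 4/9). Hence: (9/20) * ln(5/9).

The tell: with t_0 = -1/5, the constant factors (C = -1/5) combine into one prefactor.
Ratio: r(k) = (4/9) * (k+1) (k+1) / [(k+2) (k+1)] - rational in k, leading ratio (4/9); with t_0 = -1/5, classification follows.


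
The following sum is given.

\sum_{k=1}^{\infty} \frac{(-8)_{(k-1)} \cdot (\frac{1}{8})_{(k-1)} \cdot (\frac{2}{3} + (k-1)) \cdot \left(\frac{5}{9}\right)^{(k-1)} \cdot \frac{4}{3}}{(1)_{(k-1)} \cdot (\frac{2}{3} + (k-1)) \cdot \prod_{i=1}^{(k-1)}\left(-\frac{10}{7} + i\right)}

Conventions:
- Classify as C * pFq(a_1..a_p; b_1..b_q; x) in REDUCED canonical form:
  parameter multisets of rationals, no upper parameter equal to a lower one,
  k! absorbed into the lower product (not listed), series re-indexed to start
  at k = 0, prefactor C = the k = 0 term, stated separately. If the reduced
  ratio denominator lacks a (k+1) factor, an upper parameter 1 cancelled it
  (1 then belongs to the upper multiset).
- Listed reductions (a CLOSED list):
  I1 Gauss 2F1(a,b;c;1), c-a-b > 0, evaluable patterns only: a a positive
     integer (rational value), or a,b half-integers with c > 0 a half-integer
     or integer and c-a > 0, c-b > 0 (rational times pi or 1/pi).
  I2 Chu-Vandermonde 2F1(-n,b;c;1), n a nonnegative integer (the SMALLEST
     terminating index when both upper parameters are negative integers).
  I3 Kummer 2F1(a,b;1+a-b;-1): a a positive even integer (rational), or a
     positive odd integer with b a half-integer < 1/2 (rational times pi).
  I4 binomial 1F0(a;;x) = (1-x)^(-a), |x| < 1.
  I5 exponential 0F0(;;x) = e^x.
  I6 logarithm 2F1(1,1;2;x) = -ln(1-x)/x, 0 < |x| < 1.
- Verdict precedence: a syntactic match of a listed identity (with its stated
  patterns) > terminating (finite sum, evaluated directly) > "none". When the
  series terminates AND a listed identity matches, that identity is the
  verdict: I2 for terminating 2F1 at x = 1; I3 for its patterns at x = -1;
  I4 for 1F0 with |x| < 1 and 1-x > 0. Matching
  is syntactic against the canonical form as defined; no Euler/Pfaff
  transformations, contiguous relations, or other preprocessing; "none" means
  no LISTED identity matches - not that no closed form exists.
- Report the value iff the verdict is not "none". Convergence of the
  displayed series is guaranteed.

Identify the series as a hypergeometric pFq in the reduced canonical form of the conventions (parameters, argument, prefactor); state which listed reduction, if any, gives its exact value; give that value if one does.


The series (x = \frac{5}{9}) is 2F1: upper {-8, \frac{1}{8}}, lower {-\frac{3}{7}}, prefactor \frac{4}{3}. Verdict: terminating. With -8 upstairs the series is a 9-term polynomial sum; evaluated term by term. Its exact value is \frac{1075156206283420455463}{912126491258662158336}.

Key observation: t_0 being \frac{4}{3}, striking the common factor k + 2/3 reduces the term (prefactor 4/3).
Term ratio: r(k) = \frac{5}{9} * (k-8) (k+\frac{1}{8}) / [(k-\frac{3}{7}) (k+1)] ; factor over Q: parameters, x = \frac{5}{9}, and C = \frac{4}{3}.


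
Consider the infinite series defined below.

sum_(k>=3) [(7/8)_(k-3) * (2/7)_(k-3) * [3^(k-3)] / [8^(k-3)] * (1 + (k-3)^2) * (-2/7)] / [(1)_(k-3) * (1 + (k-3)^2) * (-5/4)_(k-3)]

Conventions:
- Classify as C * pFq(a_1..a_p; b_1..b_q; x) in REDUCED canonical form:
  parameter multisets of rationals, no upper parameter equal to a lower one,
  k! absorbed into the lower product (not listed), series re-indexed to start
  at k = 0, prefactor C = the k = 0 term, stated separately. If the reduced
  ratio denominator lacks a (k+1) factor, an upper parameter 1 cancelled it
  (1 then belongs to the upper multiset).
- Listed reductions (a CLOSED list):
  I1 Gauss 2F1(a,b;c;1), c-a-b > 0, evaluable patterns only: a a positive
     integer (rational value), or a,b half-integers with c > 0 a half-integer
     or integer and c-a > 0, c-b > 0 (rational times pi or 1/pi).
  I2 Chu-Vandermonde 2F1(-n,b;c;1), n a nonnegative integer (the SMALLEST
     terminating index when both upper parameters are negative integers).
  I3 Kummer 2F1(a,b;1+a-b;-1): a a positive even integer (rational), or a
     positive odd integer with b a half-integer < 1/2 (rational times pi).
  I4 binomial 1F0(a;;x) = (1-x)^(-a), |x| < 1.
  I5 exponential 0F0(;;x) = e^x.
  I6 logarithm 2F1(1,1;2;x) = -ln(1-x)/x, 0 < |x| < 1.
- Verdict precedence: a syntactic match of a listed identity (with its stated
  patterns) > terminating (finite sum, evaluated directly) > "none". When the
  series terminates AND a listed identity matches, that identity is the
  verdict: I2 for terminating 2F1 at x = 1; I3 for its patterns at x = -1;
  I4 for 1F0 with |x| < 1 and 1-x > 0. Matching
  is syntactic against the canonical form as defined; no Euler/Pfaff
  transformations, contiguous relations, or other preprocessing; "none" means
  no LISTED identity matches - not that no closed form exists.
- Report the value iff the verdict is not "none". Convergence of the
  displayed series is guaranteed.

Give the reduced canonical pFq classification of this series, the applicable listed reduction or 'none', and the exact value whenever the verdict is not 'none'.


This is -2/7 * 2F1(2/7, 7/8; -5/4; 3/8) in reduced canonical form. Verdict: none here - no I1-I6 shape fits x = 3/8 with lower {-5/4}.

First insight: t_0 = -2/7 here, and (1)_k (prefactor -2/7) is k! itself.
Adjacent-term ratio: r(k) = (3/8) * (k+2/7) (k+7/8) / [(k-5/4) (k+1)] - rational in k, leading ratio (3/8); with t_0 = -2/7, classification follows.


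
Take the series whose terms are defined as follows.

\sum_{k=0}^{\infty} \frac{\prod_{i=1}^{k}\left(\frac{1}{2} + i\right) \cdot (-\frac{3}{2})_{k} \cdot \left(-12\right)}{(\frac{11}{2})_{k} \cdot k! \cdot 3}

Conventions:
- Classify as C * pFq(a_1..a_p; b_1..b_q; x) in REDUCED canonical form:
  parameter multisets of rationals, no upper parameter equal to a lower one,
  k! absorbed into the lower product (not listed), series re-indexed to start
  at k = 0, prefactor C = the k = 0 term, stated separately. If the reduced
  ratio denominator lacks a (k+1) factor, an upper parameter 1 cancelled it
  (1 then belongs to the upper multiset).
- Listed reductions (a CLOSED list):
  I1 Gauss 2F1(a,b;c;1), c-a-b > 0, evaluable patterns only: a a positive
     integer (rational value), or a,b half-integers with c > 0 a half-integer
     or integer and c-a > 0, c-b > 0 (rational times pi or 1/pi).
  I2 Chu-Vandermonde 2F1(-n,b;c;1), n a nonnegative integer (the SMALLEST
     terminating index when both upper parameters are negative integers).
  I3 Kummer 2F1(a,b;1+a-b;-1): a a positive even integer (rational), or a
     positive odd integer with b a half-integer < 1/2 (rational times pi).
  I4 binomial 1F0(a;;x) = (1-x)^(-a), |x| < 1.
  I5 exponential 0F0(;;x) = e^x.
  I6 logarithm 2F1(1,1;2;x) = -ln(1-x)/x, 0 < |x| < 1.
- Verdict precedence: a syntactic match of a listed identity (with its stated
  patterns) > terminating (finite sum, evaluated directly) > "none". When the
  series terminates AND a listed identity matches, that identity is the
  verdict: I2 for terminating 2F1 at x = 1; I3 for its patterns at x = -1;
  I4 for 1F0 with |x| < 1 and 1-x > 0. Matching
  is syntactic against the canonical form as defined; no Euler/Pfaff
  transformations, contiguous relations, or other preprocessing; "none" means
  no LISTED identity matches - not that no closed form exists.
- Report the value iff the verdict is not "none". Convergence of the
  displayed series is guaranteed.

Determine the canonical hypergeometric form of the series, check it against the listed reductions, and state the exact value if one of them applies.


With C = -4: the canonical form is 2F1(-\frac{3}{2}, \frac{3}{2}; \frac{11}{2}; 1). Verdict at x = 1: Gauss's theorem I1 (half-integer case) matches (x = 1; upper {-\frac{3}{2}, \frac{3}{2}} half-integers, c = \frac{11}{2} in the evaluable pattern). Value: \left(-\frac{6615}{8192}\right) \cdot \pi.

Key step: t_0 being -4, the constant factors (C = -4, x = 1) combine into one prefactor.
Adjacent-term ratio: r(k) = 1 * (k-\frac{3}{2}) (k+\frac{3}{2}) / [(k+\frac{11}{2}) (k+1)] - rational in k, leading ratio 1; with t_0 = -4, classification follows.


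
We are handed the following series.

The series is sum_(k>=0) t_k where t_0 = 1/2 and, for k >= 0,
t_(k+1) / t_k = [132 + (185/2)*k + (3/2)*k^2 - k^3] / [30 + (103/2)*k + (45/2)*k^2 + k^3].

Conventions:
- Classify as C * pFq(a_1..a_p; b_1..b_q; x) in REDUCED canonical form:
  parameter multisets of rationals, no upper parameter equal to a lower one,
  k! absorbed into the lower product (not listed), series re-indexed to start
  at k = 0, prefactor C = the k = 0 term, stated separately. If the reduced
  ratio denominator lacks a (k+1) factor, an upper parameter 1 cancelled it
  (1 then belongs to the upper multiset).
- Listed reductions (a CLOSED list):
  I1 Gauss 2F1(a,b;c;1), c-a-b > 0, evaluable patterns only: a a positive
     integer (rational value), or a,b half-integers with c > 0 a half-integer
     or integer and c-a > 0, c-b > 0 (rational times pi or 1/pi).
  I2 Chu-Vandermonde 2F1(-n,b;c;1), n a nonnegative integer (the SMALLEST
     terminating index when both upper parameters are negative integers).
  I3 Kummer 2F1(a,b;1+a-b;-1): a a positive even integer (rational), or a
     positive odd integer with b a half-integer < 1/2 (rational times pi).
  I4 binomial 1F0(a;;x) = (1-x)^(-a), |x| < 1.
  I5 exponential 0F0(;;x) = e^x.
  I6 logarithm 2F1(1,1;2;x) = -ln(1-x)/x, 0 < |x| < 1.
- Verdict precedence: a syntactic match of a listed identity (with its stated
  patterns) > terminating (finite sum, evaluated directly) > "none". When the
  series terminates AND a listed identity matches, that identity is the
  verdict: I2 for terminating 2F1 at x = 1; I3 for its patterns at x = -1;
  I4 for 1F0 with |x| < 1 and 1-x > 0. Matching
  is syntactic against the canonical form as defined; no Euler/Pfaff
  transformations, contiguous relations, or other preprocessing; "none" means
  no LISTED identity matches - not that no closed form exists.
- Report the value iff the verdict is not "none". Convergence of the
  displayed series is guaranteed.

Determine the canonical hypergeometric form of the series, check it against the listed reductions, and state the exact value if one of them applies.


Prefactor 1/2, argument -1: 2F1 with upper {-11, 8} over lower {20}. Verdict: the Kummer evaluation I3 fires (x = -1; c = 20 equals 1+a-b for upper {-11, 8}: listed pattern). Value: 969/35.

First insight: t_0 = 1/2 here, and roots of the ratio polynomials (prefactor 1/2) are the negated parameters.
Step ratio: r(k) = (-1) * (k-11) (k+8) / [(k+20) (k+1)] - rational in k. x = (-1); t_0 = 1/2; negate the roots.


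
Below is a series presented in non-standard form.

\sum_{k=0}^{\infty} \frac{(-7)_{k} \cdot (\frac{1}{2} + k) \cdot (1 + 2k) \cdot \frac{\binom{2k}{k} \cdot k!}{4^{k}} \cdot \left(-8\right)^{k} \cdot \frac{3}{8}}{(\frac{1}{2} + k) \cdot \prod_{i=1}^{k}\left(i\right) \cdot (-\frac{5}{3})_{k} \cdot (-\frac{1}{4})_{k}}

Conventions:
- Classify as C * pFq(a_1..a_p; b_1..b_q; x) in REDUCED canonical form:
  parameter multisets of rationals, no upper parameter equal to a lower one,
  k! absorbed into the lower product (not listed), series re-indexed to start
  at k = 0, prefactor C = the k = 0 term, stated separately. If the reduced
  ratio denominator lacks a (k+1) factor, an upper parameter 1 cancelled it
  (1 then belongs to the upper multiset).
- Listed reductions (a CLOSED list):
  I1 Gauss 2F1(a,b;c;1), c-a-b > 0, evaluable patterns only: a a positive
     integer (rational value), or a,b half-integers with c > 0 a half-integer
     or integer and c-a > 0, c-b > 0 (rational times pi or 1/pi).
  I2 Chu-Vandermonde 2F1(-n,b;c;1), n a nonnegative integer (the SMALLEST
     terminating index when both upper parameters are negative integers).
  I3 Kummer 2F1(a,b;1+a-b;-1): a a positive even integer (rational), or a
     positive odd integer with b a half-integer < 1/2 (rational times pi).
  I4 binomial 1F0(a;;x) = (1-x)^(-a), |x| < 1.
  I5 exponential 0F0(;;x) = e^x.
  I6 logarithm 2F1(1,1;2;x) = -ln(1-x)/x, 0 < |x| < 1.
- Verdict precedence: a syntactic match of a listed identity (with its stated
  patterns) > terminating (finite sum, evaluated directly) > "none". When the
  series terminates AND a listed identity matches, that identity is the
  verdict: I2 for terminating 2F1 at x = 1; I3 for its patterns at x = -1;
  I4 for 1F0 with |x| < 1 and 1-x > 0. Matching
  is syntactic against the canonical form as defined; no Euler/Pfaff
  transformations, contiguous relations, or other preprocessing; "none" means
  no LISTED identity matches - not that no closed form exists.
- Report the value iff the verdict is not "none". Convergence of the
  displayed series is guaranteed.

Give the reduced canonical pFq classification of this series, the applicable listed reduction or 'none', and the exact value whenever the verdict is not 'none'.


Key observation: t_0 = \frac{3}{8} here, and the product of the first k integers (prefactor 3/8) is k!.
Consecutive-term ratio: r(k) = -8 * (k-7) (k+\frac{3}{2}) / [(k-\frac{5}{3}) (k-\frac{1}{4}) (k+1)] - rational; roots negated = parameters, x = -8, C = \frac{3}{8}.

Classification (C = \frac{3}{8}): 2F2 with upper {-7, \frac{3}{2}}, lower {-\frac{5}{3}, -\frac{1}{4}}, argument x = -8. Verdict: terminating. (-7)_k vanishes past k = 7, leaving a 8-term sum, computed directly. Hence: -\frac{410462236437333}{6729800}.


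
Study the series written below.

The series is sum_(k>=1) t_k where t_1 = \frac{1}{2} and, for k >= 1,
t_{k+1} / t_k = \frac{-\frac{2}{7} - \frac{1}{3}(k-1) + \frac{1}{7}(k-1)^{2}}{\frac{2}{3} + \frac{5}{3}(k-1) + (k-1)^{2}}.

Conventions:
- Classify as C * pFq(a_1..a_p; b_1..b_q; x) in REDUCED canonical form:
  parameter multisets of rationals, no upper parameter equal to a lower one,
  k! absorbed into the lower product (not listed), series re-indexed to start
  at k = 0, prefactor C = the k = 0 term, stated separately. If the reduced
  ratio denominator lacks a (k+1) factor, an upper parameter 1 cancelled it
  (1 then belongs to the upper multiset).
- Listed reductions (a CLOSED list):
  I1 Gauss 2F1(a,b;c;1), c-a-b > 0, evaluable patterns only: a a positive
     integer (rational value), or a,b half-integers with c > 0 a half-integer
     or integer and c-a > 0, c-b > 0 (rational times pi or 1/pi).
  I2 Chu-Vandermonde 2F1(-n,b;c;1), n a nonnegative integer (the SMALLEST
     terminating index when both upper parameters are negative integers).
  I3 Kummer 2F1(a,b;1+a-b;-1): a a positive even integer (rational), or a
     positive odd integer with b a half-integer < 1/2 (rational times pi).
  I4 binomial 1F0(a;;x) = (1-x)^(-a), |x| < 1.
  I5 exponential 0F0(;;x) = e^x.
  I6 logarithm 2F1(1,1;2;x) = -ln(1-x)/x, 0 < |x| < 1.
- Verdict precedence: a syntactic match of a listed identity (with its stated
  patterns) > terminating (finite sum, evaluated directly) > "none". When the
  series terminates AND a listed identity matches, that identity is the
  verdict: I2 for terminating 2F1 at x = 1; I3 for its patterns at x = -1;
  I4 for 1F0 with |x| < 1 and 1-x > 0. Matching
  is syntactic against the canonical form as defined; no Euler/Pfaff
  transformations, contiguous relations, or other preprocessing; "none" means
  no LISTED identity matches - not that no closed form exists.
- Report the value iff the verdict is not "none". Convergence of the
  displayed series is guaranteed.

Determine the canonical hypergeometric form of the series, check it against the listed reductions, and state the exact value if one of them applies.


The tell: from the first term \frac{1}{2}: the expanded ratio factors over Q; prefactor 1/2, roots give parameters.
Step ratio: r(k) = \frac{1}{7} * (k-3) / [(k+1)] - rational in k. x = \frac{1}{7}; t_0 = \frac{1}{2}; negate the roots.

This is \frac{1}{2} * 1F0(-3; -; \frac{1}{7}) in reduced canonical form. Verdict (x = \frac{1}{7}): the binomial series (I4) applies (the 1F0 binomial series: exponent 3, x = \frac{1}{7}). Its exact value is \frac{108}{343}.


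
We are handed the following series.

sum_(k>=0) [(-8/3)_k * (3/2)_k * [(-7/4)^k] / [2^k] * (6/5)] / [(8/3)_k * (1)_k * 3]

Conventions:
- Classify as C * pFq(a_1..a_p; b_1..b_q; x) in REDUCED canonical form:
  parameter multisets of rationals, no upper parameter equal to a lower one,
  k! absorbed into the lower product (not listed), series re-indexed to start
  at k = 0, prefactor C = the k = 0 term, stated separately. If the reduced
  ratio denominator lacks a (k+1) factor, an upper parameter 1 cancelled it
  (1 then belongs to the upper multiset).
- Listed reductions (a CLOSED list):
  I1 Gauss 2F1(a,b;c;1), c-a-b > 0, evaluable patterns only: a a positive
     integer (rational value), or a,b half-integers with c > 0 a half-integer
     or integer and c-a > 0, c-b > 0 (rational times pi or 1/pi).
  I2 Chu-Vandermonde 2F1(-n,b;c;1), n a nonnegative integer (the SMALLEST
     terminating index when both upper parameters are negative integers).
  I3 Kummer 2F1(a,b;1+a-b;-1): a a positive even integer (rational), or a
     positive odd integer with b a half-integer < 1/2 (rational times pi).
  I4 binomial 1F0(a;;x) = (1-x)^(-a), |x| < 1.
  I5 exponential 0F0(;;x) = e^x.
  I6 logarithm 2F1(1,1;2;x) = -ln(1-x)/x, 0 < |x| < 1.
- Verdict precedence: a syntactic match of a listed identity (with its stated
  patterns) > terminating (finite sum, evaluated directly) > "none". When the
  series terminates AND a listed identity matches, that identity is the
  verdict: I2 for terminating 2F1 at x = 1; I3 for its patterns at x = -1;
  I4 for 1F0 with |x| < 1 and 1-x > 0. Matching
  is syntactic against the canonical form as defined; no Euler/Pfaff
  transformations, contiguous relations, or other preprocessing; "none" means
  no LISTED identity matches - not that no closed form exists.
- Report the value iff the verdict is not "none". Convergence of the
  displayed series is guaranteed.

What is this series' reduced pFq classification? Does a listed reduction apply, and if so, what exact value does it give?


This is 2/5 * 2F1(-8/3, 3/2; 8/3; -7/8) in reduced canonical form. Verdict: none - at argument -7/8 the multisets {-8/3, 3/2} ; {8/3} match no listed identity.

First insight: t_0 = 2/5 here, and the two k-th powers (C = 2/5) combine into one argument.
Term ratio: r(k) = (-7/8) * (k-8/3) (k+3/2) / [(k+8/3) (k+1)] - rational in k, leading ratio (-7/8); with t_0 = 2/5, classification follows.


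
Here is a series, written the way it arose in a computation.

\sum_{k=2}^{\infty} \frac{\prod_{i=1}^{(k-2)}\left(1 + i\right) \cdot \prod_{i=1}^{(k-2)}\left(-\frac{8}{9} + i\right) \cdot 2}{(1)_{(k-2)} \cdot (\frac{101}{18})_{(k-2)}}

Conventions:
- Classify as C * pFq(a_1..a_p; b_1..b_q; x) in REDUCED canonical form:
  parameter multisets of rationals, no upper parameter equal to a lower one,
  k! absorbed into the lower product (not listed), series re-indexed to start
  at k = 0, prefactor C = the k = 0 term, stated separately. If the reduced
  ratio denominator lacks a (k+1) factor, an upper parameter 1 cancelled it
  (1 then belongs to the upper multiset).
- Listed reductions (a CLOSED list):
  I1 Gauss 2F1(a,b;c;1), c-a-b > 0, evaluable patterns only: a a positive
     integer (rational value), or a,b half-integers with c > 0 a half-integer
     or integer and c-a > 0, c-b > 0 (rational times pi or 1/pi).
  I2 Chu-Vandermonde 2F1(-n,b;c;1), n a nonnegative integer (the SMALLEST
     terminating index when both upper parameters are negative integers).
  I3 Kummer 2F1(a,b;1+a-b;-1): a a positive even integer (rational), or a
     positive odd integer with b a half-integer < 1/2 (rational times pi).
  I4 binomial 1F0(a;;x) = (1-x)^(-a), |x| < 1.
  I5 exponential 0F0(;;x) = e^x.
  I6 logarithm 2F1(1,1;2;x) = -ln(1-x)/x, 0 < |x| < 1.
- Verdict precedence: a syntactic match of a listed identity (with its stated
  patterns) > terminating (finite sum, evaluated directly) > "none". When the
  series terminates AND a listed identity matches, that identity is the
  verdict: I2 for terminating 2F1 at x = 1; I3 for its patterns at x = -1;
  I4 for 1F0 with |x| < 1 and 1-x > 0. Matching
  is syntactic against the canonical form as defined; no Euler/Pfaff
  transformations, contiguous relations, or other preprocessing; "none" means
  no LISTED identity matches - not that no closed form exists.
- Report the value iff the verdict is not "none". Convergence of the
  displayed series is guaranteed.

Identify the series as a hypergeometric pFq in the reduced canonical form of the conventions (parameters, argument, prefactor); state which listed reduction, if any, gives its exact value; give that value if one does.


This is 2 * 2F1(\frac{1}{9}, 2; \frac{101}{18}; 1) in reduced canonical form. Verdict: Gauss (I1, integer-parameter pattern) fires (x = 1: the Gamma ratio telescopes since c-a-b = 7/2 > 0 and a = 2 in Z>0). Sum: \frac{10790}{5103}.

The tell: t_0 = 2 here, and (1)_k (prefactor 2) is k! itself.
Step ratio: r(k) = 1 * (k+\frac{1}{9}) (k+2) / [(k+\frac{101}{18}) (k+1)] - poly over poly, x = 1 from leading terms; C = 2 at k = 0.


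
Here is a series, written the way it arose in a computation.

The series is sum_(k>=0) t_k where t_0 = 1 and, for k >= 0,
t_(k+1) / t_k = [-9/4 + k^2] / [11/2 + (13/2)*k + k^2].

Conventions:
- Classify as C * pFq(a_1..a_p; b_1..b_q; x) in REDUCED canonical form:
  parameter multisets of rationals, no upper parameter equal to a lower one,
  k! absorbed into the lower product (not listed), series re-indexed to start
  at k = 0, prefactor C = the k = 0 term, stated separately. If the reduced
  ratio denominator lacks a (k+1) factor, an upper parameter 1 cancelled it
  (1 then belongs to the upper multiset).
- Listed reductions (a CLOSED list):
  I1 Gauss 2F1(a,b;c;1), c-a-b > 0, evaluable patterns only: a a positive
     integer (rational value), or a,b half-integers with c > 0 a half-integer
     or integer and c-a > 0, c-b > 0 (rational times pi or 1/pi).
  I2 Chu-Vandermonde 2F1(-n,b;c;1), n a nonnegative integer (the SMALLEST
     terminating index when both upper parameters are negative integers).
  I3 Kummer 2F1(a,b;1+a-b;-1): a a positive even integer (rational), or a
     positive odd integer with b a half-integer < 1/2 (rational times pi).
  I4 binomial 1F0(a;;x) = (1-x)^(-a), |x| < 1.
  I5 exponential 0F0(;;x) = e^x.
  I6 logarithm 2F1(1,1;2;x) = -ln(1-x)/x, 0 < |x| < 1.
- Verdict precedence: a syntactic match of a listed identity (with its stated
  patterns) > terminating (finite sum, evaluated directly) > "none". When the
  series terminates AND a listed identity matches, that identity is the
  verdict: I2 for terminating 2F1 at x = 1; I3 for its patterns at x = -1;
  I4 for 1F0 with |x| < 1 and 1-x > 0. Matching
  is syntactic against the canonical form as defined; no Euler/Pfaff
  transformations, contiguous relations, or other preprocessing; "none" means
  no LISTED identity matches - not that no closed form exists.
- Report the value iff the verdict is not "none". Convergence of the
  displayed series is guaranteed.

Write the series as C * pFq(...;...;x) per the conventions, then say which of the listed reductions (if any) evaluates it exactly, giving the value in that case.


Reduced: x = 1, 2F1, upper = {-3/2, 3/2}, lower = {11/2}, C = 1. Verdict: this is the half-integer Gauss pattern (I1) (x = 1; upper {-3/2, 3/2} half-integers, c = 11/2 in the evaluable pattern). Sum: (6615/32768) * pi.

Key step: t_0 being 1, factor the ratio over Q (C = 1, x = 1): negated roots = parameters.
Step ratio: r(k) = 1 * (k-3/2) (k+3/2) / [(k+11/2) (k+1)] - rational; roots negated = parameters, x = 1, C = 1.


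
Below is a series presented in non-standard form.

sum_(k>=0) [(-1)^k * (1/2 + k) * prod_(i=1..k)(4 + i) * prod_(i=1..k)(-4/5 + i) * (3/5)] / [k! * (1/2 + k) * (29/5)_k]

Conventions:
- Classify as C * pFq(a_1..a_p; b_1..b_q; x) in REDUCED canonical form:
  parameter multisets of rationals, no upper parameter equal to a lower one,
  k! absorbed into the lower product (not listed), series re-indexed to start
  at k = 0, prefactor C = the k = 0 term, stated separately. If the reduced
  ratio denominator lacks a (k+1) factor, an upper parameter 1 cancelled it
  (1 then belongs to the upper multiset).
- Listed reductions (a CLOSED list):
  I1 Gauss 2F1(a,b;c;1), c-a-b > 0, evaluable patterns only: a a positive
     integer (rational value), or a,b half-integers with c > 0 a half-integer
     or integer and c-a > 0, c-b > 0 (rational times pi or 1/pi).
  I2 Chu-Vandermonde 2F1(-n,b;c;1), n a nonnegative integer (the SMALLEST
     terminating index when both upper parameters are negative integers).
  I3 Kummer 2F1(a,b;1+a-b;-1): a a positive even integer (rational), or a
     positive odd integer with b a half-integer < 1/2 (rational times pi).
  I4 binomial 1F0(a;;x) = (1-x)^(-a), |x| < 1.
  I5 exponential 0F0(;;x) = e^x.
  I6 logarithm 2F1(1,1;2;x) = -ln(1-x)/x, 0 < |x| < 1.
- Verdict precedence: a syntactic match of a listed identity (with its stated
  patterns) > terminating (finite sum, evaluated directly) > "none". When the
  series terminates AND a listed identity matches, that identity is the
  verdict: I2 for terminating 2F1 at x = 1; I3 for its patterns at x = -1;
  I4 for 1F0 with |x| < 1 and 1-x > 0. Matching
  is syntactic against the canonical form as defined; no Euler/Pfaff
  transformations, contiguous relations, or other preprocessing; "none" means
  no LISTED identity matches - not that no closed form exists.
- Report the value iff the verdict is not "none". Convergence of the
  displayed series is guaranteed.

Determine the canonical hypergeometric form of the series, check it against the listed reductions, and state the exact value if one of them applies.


First insight: x = (-1) and k + 1/2 divides numerator and denominator alike; prefactor 3/5 after cancelling.
Adjacent-term ratio: r(k) = (-1) * (k+1/5) (k+5) / [(k+29/5) (k+1)] - rational; roots negated = parameters, x = (-1), C = 3/5.

Canonical form: C = 3/5 times 2F1 with upper {1/5, 5}, lower {29/5}, x = -1. Verdict: none here - no I1-I6 shape fits x = -1 with lower {29/5}.


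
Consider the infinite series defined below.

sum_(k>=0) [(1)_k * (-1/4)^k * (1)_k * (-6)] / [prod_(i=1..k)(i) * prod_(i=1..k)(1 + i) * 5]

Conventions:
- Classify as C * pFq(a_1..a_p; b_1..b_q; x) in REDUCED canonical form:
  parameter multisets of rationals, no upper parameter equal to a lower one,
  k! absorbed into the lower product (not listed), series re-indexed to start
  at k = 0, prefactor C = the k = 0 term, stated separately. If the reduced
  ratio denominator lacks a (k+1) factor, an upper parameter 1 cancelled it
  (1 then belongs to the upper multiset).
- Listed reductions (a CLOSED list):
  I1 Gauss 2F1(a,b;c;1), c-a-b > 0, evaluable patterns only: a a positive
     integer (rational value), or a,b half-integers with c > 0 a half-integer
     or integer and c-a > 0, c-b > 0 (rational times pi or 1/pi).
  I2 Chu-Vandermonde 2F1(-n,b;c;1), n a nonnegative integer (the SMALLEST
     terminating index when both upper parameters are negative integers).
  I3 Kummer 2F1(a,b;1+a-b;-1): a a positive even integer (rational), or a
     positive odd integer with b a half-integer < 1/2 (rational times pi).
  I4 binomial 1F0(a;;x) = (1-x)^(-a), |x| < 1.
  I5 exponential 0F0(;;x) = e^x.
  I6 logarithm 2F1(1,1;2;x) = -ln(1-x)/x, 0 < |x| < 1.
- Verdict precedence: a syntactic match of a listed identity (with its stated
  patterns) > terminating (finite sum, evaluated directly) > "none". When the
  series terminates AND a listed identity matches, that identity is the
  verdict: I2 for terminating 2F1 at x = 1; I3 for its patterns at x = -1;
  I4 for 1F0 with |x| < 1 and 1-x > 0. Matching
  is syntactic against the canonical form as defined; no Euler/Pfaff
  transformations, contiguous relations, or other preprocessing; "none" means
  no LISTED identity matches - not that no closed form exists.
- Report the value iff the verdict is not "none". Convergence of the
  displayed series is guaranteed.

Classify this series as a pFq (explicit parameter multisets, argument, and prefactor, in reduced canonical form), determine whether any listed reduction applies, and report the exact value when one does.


The series (x = -1/4) is 2F1: upper {1, 1}, lower {2}, prefactor -6/5. Verdict at x = -1/4: the logarithmic series (I6) matches (the logarithm: parameters (1,1;2), x = -1/4). Value: (-24/5) * ln(5/4).

Structural cue: from the first term -6/5: the lower running product (C = -6/5) is a rising factorial.
Term ratio: r(k) = (-1/4) * (k+1) (k+1) / [(k+2) (k+1)] - rational in k, leading ratio (-1/4); with t_0 = -6/5, classification follows.


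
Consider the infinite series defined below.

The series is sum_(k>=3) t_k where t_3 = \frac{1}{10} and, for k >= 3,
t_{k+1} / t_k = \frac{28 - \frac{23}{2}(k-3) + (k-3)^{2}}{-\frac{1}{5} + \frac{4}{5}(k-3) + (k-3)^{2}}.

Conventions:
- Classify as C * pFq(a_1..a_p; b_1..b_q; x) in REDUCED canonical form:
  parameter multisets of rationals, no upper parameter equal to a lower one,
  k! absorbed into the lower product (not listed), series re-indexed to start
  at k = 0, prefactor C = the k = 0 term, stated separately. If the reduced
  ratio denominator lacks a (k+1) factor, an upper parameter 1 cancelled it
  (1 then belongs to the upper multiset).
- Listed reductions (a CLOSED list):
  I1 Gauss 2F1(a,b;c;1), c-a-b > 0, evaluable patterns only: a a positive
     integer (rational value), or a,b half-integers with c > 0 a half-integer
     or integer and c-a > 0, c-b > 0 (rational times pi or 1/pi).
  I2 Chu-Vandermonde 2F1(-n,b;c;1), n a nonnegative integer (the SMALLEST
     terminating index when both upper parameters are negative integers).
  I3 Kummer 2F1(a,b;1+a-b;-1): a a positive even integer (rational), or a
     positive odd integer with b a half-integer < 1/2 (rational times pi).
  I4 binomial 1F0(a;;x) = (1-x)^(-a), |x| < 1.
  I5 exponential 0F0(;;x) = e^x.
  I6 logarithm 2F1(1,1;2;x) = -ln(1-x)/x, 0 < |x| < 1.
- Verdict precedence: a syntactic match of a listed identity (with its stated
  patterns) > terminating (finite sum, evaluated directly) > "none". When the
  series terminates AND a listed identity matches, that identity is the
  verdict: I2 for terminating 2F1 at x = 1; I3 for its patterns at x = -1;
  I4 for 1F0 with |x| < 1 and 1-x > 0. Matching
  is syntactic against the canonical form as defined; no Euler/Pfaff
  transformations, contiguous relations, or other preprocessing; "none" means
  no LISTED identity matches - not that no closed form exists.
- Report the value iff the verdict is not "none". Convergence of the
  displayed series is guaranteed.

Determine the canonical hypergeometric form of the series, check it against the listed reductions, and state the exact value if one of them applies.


Structural cue: t_0 being \frac{1}{10}, the expanded ratio factors over Q; C = 1/10, roots give parameters.
Adjacent-term ratio: r(k) = 1 * (k-8) (k-\frac{7}{2}) / [(k-\frac{1}{5}) (k+1)] - rational in k, leading ratio 1; with t_0 = \frac{1}{10}, classification follows.

The series (x = 1) is 2F1: upper {-8, -\frac{7}{2}}, lower {-\frac{1}{5}}, prefactor \frac{1}{10}. Verdict: Chu-Vandermonde (I2) matches (terminating 2F1 at x = 1 with n = 8, b = -7/2, c = -\frac{1}{5}). Exact value: -\frac{1454983727109}{3069378560}.
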